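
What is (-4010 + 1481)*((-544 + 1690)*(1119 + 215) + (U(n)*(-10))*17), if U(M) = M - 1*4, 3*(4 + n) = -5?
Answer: -3870400146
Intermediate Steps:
n = -17/3 (n = -4 + (⅓)*(-5) = -4 - 5/3 = -17/3 ≈ -5.6667)
U(M) = -4 + M (U(M) = M - 4 = -4 + M)
(-4010 + 1481)*((-544 + 1690)*(1119 + 215) + (U(n)*(-10))*17) = (-4010 + 1481)*((-544 + 1690)*(1119 + 215) + ((-4 - 17/3)*(-10))*17) = -2529*(1146*1334 - 29/3*(-10)*17) = -2529*(1528764 + (290/3)*17) = -2529*(1528764 + 4930/3) = -2529*4591222/3 = -3870400146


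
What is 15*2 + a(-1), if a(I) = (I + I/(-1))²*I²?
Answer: 30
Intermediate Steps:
a(I) = 0 (a(I) = (I + I*(-1))²*I² = (I - I)²*I² = 0²*I² = 0*I² = 0)
15*2 + a(-1) = 15*2 + 0 = 30 + 0 = 30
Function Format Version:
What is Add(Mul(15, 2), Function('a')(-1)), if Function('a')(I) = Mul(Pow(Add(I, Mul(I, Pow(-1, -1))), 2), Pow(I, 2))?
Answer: 30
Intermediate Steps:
Function('a')(I) = 0 (Function('a')(I) = Mul(Pow(Add(I, Mul(I, -1)), 2), Pow(I, 2)) = Mul(Pow(Add(I, Mul(-1, I)), 2), Pow(I, 2)) = Mul(Pow(0, 2), Pow(I, 2)) = Mul(0, Pow(I, 2)) = 0)
Add(Mul(15, 2), Function('a')(-1)) = Add(Mul(15, 2), 0) = Add(30, 0) = 30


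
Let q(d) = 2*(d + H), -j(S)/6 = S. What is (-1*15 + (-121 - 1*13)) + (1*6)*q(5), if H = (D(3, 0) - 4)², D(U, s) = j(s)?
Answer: 103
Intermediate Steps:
j(S) = -6*S
D(U, s) = -6*s
H = 16 (H = (-6*0 - 4)² = (0 - 4)² = (-4)² = 16)
q(d) = 32 + 2*d (q(d) = 2*(d + 16) = 2*(16 + d) = 32 + 2*d)
(-1*15 + (-121 - 1*13)) + (1*6)*q(5) = (-1*15 + (-121 - 1*13)) + (1*6)*(32 + 2*5) = (-15 + (-121 - 13)) + 6*(32 + 10) = (-15 - 134) + 6*42 = -149 + 252 = 103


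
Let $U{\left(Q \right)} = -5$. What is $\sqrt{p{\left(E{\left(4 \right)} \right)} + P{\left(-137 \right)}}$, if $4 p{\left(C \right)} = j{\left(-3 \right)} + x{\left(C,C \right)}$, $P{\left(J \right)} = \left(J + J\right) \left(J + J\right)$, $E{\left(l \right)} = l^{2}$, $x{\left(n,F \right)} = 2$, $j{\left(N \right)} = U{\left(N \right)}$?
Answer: $\frac{\sqrt{300301}}{2} \approx 274.0$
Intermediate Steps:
$j{\left(N \right)} = -5$
$P{\left(J \right)} = 4 J^{2}$ ($P{\left(J \right)} = 2 J 2 J = 4 J^{2}$)
$p{\left(C \right)} = - \frac{3}{4}$ ($p{\left(C \right)} = \frac{-5 + 2}{4} = \frac{1}{4} \left(-3\right) = - \frac{3}{4}$)
$\sqrt{p{\left(E{\left(4 \right)} \right)} + P{\left(-137 \right)}} = \sqrt{- \frac{3}{4} + 4 \left(-137\right)^{2}} = \sqrt{- \frac{3}{4} + 4 \cdot 18769} = \sqrt{- \frac{3}{4} + 75076} = \sqrt{\frac{300301}{4}} = \frac{\sqrt{300301}}{2}$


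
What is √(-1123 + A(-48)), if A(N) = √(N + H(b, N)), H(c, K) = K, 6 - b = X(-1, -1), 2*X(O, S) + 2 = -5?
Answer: √(-1123 + 4*I*√6) ≈ 0.1462 + 33.512*I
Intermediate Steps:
X(O, S) = -7/2 (X(O, S) = -1 + (½)*(-5) = -1 - 5/2 = -7/2)
b = 19/2 (b = 6 - 1*(-7/2) = 6 + 7/2 = 19/2 ≈ 9.5000)
A(N) = √2*√N (A(N) = √(N + N) = √(2*N) = √2*√N)
√(-1123 + A(-48)) = √(-1123 + √2*√(-48)) = √(-1123 + √2*(4*I*√3)) = √(-1123 + 4*I*√6)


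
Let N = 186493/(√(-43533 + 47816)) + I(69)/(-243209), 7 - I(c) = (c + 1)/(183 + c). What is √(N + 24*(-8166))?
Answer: √(-7655587965048063217308658 + 1700874987165059235804*√4283)/6249984882 ≈ 439.47*I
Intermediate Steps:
I(c) = 7 - (1 + c)/(183 + c) (I(c) = 7 - (c + 1)/(183 + c) = 7 - (1 + c)/(183 + c))
N = -121/4377762 + 186493*√4283/4283 (N = 186493/(√(-43533 + 47816)) + (2*(640 + 3*69)/(183 + 69))/(-243209) = 186493/(√4283) + (2*(640 + 207)/252)*(-1/243209) = 186493*(√4283/4283) + (2*(1/252)*847)*(-1/243209) = 186493*√4283/4283 + (121/18)*(-1/243209) = 186493*√4283/4283 - 121/4377762 = -121/4377762 + 186493*√4283/4283 ≈ 2849.6)
√(N + 24*(-8166)) = √((-121/4377762 + 186493*√4283/4283) + 24*(-8166)) = √((-121/4377762 + 186493*√4283/4283) - 195984) = √(-857971307929/4377762 + 186493*√4283/4283)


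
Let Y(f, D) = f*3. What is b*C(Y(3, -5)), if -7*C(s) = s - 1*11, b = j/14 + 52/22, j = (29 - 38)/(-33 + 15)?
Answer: 739/1078 ≈ 0.68553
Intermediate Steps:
j = 1/2 (j = -9/(-18) = -9*(-1/18) = 1/2 ≈ 0.50000)
Y(f, D) = 3*f
b = 739/308 (b = (1/2)/14 + 52/22 = (1/2)*(1/14) + 52*(1/22) = 1/28 + 26/11 = 739/308 ≈ 2.3993)
C(s) = 11/7 - s/7 (C(s) = -(s - 1*11)/7 = -(s - 11)/7 = -(-11 + s)/7 = 11/7 - s/7)
b*C(Y(3, -5)) = 739*(11/7 - 3*3/7)/308 = 739*(11/7 - 1/7*9)/308 = 739*(11/7 - 9/7)/308 = (739/308)*(2/7) = 739/1078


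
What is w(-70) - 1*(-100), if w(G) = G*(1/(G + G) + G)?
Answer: 10001/2 ≈ 5000.5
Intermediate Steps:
w(G) = G*(G + 1/(2*G)) (w(G) = G*(1/(2*G) + G) = G*(G + 1/(2*G)))
w(-70) - 1*(-100) = (1/2 + (-70)**2) - 1*(-100) = (1/2 + 4900) + 100 = 9801/2 + 100 = 10001/2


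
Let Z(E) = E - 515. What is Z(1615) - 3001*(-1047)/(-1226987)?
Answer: 1346543653/1226987 ≈ 1097.4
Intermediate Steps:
Z(E) = -515 + E
Z(1615) - 3001*(-1047)/(-1226987) = (-515 + 1615) - 3001*(-1047)/(-1226987) = 1100 + 3142047*(-1/1226987) = 1100 - 3142047/1226987 = 1346543653/1226987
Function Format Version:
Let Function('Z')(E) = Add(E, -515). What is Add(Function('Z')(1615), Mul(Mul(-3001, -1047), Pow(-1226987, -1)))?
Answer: Rational(1346543653, 1226987) ≈ 1097.4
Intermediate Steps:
Function('Z')(E) = Add(-515, E)
Add(Function('Z')(1615), Mul(Mul(-3001, -1047), Pow(-1226987, -1))) = Add(Add(-515, 1615), Mul(Mul(-3001, -1047), Pow(-1226987, -1))) = Add(1100, Mul(3142047, Rational(-1, 1226987))) = Add(1100, Rational(-3142047, 1226987)) = Rational(1346543653, 1226987)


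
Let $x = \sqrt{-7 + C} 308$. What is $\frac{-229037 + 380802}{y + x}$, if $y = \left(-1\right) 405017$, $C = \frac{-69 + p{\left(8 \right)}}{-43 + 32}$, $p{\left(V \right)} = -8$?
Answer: $- \frac{151765}{405017} \approx -0.37471$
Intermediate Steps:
$C = 7$ ($C = \frac{-69 - 8}{-43 + 32} = - \frac{77}{-11} = \left(-77\right) \left(- \frac{1}{11}\right) = 7$)
$y = -405017$
$x = 0$ ($x = \sqrt{-7 + 7} \cdot 308 = \sqrt{0} \cdot 308 = 0 \cdot 308 = 0$)
$\frac{-229037 + 380802}{y + x} = \frac{-229037 + 380802}{-405017 + 0} = \frac{151765}{-405017} = 151765 \left(- \frac{1}{405017}\right) = - \frac{151765}{405017}$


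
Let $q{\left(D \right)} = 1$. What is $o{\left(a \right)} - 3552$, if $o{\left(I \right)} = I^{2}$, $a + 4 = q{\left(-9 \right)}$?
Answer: $-3543$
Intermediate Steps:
$a = -3$ ($a = -4 + 1 = -3$)
$o{\left(a \right)} - 3552 = \left(-3\right)^{2} - 3552 = 9 + \left(-10036 + 6484\right) = 9 - 3552 = -3543$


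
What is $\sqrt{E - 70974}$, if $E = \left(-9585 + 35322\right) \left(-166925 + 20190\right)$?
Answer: $i \sqrt{3776589669} \approx 61454.0 i$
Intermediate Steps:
$E = -3776518695$ ($E = 25737 \left(-146735\right) = -3776518695$)
$\sqrt{E - 70974} = \sqrt{-3776518695 - 70974} = \sqrt{-3776589669} = i \sqrt{3776589669}$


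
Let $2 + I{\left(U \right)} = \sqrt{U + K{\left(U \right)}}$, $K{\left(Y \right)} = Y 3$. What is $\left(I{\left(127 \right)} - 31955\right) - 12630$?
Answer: $-44587 + 2 \sqrt{127} \approx -44564.0$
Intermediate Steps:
$K{\left(Y \right)} = 3 Y$
$I{\left(U \right)} = -2 + 2 \sqrt{U}$ ($I{\left(U \right)} = -2 + \sqrt{U + 3 U} = -2 + \sqrt{4 U} = -2 + 2 \sqrt{U}$)
$\left(I{\left(127 \right)} - 31955\right) - 12630 = \left(\left(-2 + 2 \sqrt{127}\right) - 31955\right) - 12630 = \left(-31957 + 2 \sqrt{127}\right) - 12630 = -44587 + 2 \sqrt{127}$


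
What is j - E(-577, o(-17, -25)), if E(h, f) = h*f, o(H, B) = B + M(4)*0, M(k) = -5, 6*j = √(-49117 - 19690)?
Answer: -14425 + I*√68807/6 ≈ -14425.0 + 43.719*I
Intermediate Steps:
j = I*√68807/6 (j = √(-49117 - 19690)/6 = √(-68807)/6 = (I*√68807)/6 = I*√68807/6 ≈ 43.719*I)
o(H, B) = B (o(H, B) = B - 5*0 = B + 0 = B)
E(h, f) = f*h
j - E(-577, o(-17, -25)) = I*√68807/6 - (-25)*(-577) = I*√68807/6 - 1*14425 = I*√68807/6 - 14425 = -14425 + I*√68807/6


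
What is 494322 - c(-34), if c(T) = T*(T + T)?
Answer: 492010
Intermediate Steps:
c(T) = 2*T² (c(T) = T*(2*T) = 2*T²)
494322 - c(-34) = 494322 - 2*(-34)² = 494322 - 2*1156 = 494322 - 1*2312 = 494322 - 2312 = 492010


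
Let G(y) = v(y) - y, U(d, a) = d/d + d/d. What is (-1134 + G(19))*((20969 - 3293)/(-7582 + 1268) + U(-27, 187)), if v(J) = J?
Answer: 408888/451 ≈ 906.63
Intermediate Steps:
U(d, a) = 2 (U(d, a) = 1 + 1 = 2)
G(y) = 0 (G(y) = y - y = 0)
(-1134 + G(19))*((20969 - 3293)/(-7582 + 1268) + U(-27, 187)) = (-1134 + 0)*((20969 - 3293)/(-7582 + 1268) + 2) = -1134*(17676/(-6314) + 2) = -1134*(17676*(-1/6314) + 2) = -1134*(-8838/3157 + 2) = -1134*(-2524/3157) = 408888/451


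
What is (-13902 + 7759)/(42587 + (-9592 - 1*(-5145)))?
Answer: -6143/38140 ≈ -0.16106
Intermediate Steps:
(-13902 + 7759)/(42587 + (-9592 - 1*(-5145))) = -6143/(42587 + (-9592 + 5145)) = -6143/(42587 - 4447) = -6143/38140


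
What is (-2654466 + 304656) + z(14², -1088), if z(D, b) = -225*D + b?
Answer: -2394998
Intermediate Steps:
z(D, b) = b - 225*D
(-2654466 + 304656) + z(14², -1088) = (-2654466 + 304656) + (-1088 - 225*14²) = -2349810 + (-1088 - 225*196) = -2349810 + (-1088 - 44100) = -2349810 - 45188 = -2394998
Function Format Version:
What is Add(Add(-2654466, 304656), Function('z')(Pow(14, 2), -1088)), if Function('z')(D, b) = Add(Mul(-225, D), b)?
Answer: -2394998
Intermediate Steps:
Function('z')(D, b) = Add(b, Mul(-225, D))
Add(Add(-2654466, 304656), Function('z')(Pow(14, 2), -1088)) = Add(Add(-2654466, 304656), Add(-1088, Mul(-225, Pow(14, 2)))) = Add(-2349810, Add(-1088, Mul(-225, 196))) = Add(-2349810, Add(-1088, -44100)) = Add(-2349810, -45188) = -2394998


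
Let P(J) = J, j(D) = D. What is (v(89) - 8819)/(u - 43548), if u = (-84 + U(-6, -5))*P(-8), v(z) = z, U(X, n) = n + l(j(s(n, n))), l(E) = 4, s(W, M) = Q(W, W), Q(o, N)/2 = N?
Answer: 4365/21434 ≈ 0.20365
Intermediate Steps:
Q(o, N) = 2*N
s(W, M) = 2*W
U(X, n) = 4 + n (U(X, n) = n + 4 = 4 + n)
u = 680 (u = (-84 + (4 - 5))*(-8) = (-84 - 1)*(-8) = -85*(-8) = 680)
(v(89) - 8819)/(u - 43548) = (89 - 8819)/(680 - 43548) = -8730/(-42868) = -8730*(-1/42868) = 4365/21434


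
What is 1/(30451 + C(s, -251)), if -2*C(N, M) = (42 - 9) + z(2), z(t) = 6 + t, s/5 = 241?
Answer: 2/60861 ≈ 3.2862e-5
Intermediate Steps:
s = 1205 (s = 5*241 = 1205)
C(N, M) = -41/2 (C(N, M) = -((42 - 9) + (6 + 2))/2 = -(33 + 8)/2 = -1/2*41 = -41/2)
1/(30451 + C(s, -251)) = 1/(30451 - 41/2) = 1/(60861/2) = 2/60861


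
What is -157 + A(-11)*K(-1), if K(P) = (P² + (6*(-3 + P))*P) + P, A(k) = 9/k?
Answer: -1943/11 ≈ -176.64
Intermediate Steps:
K(P) = P + P² + P*(-18 + 6*P) (K(P) = (P² + (-18 + 6*P)*P) + P = (P² + P*(-18 + 6*P)) + P = P + P² + P*(-18 + 6*P))
-157 + A(-11)*K(-1) = -157 + (9/(-11))*(-(-17 + 7*(-1))) = -157 + (9*(-1/11))*(-(-17 - 7)) = -157 - (-9)*(-24)/11 = -157 - 9/11*24 = -157 - 216/11 = -1943/11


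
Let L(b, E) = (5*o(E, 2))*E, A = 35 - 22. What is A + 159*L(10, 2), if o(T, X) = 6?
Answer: 9553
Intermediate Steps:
A = 13
L(b, E) = 30*E (L(b, E) = (5*6)*E = 30*E)
A + 159*L(10, 2) = 13 + 159*(30*2) = 13 + 159*60 = 13 + 9540 = 9553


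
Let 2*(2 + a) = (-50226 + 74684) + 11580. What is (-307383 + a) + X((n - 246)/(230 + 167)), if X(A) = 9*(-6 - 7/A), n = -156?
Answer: -38773943/134 ≈ -2.8936e+5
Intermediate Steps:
a = 18017 (a = -2 + ((-50226 + 74684) + 11580)/2 = -2 + (24458 + 11580)/2 = -2 + (1/2)*36038 = -2 + 18019 = 18017)
X(A) = -54 - 63/A
(-307383 + a) + X((n - 246)/(230 + 167)) = (-307383 + 18017) + (-54 - 63*(230 + 167)/(-156 - 246)) = -289366 + (-54 - 63/((-402/397))) = -289366 + (-54 - 63/((-402*1/397))) = -289366 + (-54 - 63/(-402/397)) = -289366 + (-54 - 63*(-397/402)) = -289366 + (-54 + 8337/134) = -289366 + 1101/134 = -38773943/134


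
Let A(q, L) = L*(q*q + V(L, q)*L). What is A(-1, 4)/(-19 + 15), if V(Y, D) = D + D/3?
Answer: 13/3 ≈ 4.3333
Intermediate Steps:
V(Y, D) = 4*D/3 (V(Y, D) = D + D*(1/3) = D + D/3 = 4*D/3)
A(q, L) = L*(q**2 + 4*L*q/3) (A(q, L) = L*(q*q + (4*q/3)*L) = L*(q**2 + 4*L*q/3))
A(-1, 4)/(-19 + 15) = ((1/3)*4*(-1)*(3*(-1) + 4*4))/(-19 + 15) = ((1/3)*4*(-1)*(-3 + 16))/(-4) = -4*(-1)*13/12 = -1/4*(-52/3) = 13/3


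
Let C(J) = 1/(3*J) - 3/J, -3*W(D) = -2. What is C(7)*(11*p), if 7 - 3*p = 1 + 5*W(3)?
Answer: -704/189 ≈ -3.7249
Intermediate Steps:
W(D) = 2/3 (W(D) = -1/3*(-2) = 2/3)
C(J) = -8/(3*J) (C(J) = 1/(3*J) - 3/J = -8/(3*J))
p = 8/9 (p = 7/3 - (1 + 5*(2/3))/3 = 7/3 - (1 + 10/3)/3 = 7/3 - 1/3*13/3 = 7/3 - 13/9 = 8/9 ≈ 0.88889)
C(7)*(11*p) = (-8/3/7)*(11*(8/9)) = -8/3*1/7*(88/9) = -8/21*88/9 = -704/189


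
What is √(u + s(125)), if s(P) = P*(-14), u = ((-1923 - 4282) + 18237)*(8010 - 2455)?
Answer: √66836010 ≈ 8175.3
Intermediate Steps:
u = 66837760 (u = (-6205 + 18237)*5555 = 12032*5555 = 66837760)
s(P) = -14*P
√(u + s(125)) = √(66837760 - 14*125) = √(66837760 - 1750) = √66836010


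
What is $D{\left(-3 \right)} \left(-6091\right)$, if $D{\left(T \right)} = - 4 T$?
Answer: $-73092$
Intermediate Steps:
$D{\left(-3 \right)} \left(-6091\right) = \left(-4\right) \left(-3\right) \left(-6091\right) = 12 \left(-6091\right) = -73092$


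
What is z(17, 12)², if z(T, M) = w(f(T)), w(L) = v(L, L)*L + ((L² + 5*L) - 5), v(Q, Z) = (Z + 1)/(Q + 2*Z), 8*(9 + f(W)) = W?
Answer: 1297321/36864 ≈ 35.192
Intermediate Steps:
f(W) = -9 + W/8
v(Q, Z) = (1 + Z)/(Q + 2*Z)
w(L) = -14/3 + L² + 16*L/3 (w(L) = ((1 + L)/(L + 2*L))*L + ((L² + 5*L) - 5) = ((1 + L)/((3*L)))*L + (-5 + L² + 5*L) = ((1/(3*L))*(1 + L))*L + (-5 + L² + 5*L) = ((1 + L)/(3*L))*L + (-5 + L² + 5*L) = (⅓ + L/3) + (-5 + L² + 5*L) = -14/3 + L² + 16*L/3)
z(T, M) = -158/3 + (-9 + T/8)² + 2*T/3 (z(T, M) = -14/3 + (-9 + T/8)² + 16*(-9 + T/8)/3 = -14/3 + (-9 + T/8)² + (-48 + 2*T/3) = -158/3 + (-9 + T/8)² + 2*T/3)
z(17, 12)² = (85/3 - 19/12*17 + (1/64)*17²)² = (85/3 - 323/12 + (1/64)*289)² = (85/3 - 323/12 + 289/64)² = (1139/192)² = 1297321/36864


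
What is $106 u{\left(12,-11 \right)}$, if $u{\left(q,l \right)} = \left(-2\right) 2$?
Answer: $-424$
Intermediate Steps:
$u{\left(q,l \right)} = -4$
$106 u{\left(12,-11 \right)} = 106 \left(-4\right) = -424$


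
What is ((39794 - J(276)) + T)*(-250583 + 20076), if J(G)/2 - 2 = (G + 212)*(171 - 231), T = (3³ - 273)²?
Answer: -36619725062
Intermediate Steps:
T = 60516 (T = (27 - 273)² = (-246)² = 60516)
J(G) = -25436 - 120*G (J(G) = 4 + 2*((G + 212)*(171 - 231)) = 4 + 2*((212 + G)*(-60)) = 4 + 2*(-12720 - 60*G) = 4 + (-25440 - 120*G) = -25436 - 120*G)
((39794 - J(276)) + T)*(-250583 + 20076) = ((39794 - (-25436 - 120*276)) + 60516)*(-250583 + 20076) = ((39794 - (-25436 - 33120)) + 60516)*(-230507) = ((39794 - 1*(-58556)) + 60516)*(-230507) = ((39794 + 58556) + 60516)*(-230507) = (98350 + 60516)*(-230507) = 158866*(-230507) = -36619725062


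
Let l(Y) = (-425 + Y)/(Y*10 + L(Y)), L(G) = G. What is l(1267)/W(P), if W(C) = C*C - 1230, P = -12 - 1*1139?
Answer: 842/18446609027 ≈ 4.5645e-8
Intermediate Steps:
P = -1151 (P = -12 - 1139 = -1151)
W(C) = -1230 + C**2 (W(C) = C**2 - 1230 = -1230 + C**2)
l(Y) = (-425 + Y)/(11*Y) (l(Y) = (-425 + Y)/(Y*10 + Y) = (-425 + Y)/(10*Y + Y) = (-425 + Y)/((11*Y)) = (-425 + Y)*(1/(11*Y)) = (-425 + Y)/(11*Y))
l(1267)/W(P) = ((1/11)*(-425 + 1267)/1267)/(-1230 + (-1151)**2) = ((1/11)*(1/1267)*842)/(-1230 + 1324801) = (842/13937)/1323571 = (842/13937)*(1/1323571) = 842/18446609027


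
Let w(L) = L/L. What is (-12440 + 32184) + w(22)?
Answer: 19745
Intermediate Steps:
w(L) = 1
(-12440 + 32184) + w(22) = (-12440 + 32184) + 1 = 19744 + 1 = 19745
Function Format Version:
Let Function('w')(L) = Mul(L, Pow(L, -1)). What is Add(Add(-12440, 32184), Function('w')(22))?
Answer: 19745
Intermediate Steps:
Function('w')(L) = 1
Add(Add(-12440, 32184), Function('w')(22)) = Add(Add(-12440, 32184), 1) = Add(19744, 1) = 19745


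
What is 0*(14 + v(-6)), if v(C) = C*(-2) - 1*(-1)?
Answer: 0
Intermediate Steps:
v(C) = 1 - 2*C (v(C) = -2*C + 1 = 1 - 2*C)
0*(14 + v(-6)) = 0*(14 + (1 - 2*(-6))) = 0*(14 + (1 + 12)) = 0*(14 + 13) = 0*27 = 0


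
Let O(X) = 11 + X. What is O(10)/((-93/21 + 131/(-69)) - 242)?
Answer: -10143/119942 ≈ -0.084566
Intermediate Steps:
O(10)/((-93/21 + 131/(-69)) - 242) = (11 + 10)/((-93/21 + 131/(-69)) - 242) = 21/((-93*1/21 + 131*(-1/69)) - 242) = 21/((-31/7 - 131/69) - 242) = 21/(-3056/483 - 242) = 21/(-119942/483) = -483/119942*21 = -10143/119942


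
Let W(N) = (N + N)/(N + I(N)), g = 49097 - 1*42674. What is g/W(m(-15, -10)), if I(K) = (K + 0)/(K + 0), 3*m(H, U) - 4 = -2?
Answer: 32115/4 ≈ 8028.8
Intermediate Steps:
g = 6423 (g = 49097 - 42674 = 6423)
m(H, U) = ⅔ (m(H, U) = 4/3 + (⅓)*(-2) = 4/3 - ⅔ = ⅔)
I(K) = 1 (I(K) = K/K = 1)
W(N) = 2*N/(1 + N) (W(N) = (N + N)/(N + 1) = (2*N)/(1 + N) = 2*N/(1 + N))
g/W(m(-15, -10)) = 6423/((2*(⅔)/(1 + ⅔))) = 6423/((2*(⅔)/(5/3))) = 6423/((2*(⅔)*(⅗))) = 6423/(⅘) = 6423*(5/4) = 32115/4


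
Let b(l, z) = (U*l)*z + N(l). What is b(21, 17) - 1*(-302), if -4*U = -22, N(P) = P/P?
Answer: 4533/2 ≈ 2266.5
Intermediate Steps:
N(P) = 1
U = 11/2 (U = -1/4*(-22) = 11/2 ≈ 5.5000)
b(l, z) = 1 + 11*l*z/2 (b(l, z) = (11*l/2)*z + 1 = 11*l*z/2 + 1 = 1 + 11*l*z/2)
b(21, 17) - 1*(-302) = (1 + (11/2)*21*17) - 1*(-302) = (1 + 3927/2) + 302 = 3929/2 + 302 = 4533/2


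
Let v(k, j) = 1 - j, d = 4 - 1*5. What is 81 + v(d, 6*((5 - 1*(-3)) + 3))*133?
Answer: -8564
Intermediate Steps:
d = -1 (d = 4 - 5 = -1)
81 + v(d, 6*((5 - 1*(-3)) + 3))*133 = 81 + (1 - 6*((5 - 1*(-3)) + 3))*133 = 81 + (1 - 6*((5 + 3) + 3))*133 = 81 + (1 - 6*(8 + 3))*133 = 81 + (1 - 6*11)*133 = 81 + (1 - 1*66)*133 = 81 + (1 - 66)*133 = 81 - 65*133 = 81 - 8645 = -8564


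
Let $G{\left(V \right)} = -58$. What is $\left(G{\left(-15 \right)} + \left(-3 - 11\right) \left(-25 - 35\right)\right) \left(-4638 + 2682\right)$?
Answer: $-1529592$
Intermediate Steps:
$\left(G{\left(-15 \right)} + \left(-3 - 11\right) \left(-25 - 35\right)\right) \left(-4638 + 2682\right) = \left(-58 + \left(-3 - 11\right) \left(-25 - 35\right)\right) \left(-4638 + 2682\right) = \left(-58 + \left(-3 - 11\right) \left(-60\right)\right) \left(-1956\right) = \left(-58 - -840\right) \left(-1956\right) = \left(-58 + 840\right) \left(-1956\right) = 782 \left(-1956\right) = -1529592$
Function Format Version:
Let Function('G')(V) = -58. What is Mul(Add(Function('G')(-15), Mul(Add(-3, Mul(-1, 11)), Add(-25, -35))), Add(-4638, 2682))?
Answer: -1529592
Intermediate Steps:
Mul(Add(Function('G')(-15), Mul(Add(-3, Mul(-1, 11)), Add(-25, -35))), Add(-4638, 2682)) = Mul(Add(-58, Mul(Add(-3, Mul(-1, 11)), Add(-25, -35))), Add(-4638, 2682)) = Mul(Add(-58, Mul(Add(-3, -11), -60)), -1956) = Mul(Add(-58, Mul(-14, -60)), -1956) = Mul(Add(-58, 840), -1956) = Mul(782, -1956) = -1529592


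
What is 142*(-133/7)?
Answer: -2698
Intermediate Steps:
142*(-133/7) = 142*(-133*⅐) = 142*(-19) = -2698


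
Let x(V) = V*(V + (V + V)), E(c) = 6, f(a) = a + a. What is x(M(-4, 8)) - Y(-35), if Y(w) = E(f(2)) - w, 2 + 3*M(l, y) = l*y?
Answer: 1033/3 ≈ 344.33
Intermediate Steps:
f(a) = 2*a
M(l, y) = -⅔ + l*y/3 (M(l, y) = -⅔ + (l*y)/3 = -⅔ + l*y/3)
x(V) = 3*V² (x(V) = V*(V + 2*V) = V*(3*V) = 3*V²)
Y(w) = 6 - w
x(M(-4, 8)) - Y(-35) = 3*(-⅔ + (⅓)*(-4)*8)² - (6 - 1*(-35)) = 3*(-⅔ - 32/3)² - (6 + 35) = 3*(-34/3)² - 1*41 = 3*(1156/9) - 41 = 1156/3 - 41 = 1033/3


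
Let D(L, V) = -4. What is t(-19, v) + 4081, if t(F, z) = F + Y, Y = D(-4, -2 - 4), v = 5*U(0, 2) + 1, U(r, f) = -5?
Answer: 4058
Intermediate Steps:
v = -24 (v = 5*(-5) + 1 = -25 + 1 = -24)
Y = -4
t(F, z) = -4 + F (t(F, z) = F - 4 = -4 + F)
t(-19, v) + 4081 = (-4 - 19) + 4081 = -23 + 4081 = 4058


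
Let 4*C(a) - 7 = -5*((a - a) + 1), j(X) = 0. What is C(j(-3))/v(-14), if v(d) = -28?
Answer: -1/56 ≈ -0.017857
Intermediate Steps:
C(a) = ½ (C(a) = 7/4 + (-5*((a - a) + 1))/4 = 7/4 + (-5*(0 + 1))/4 = 7/4 + (-5*1)/4 = 7/4 + (¼)*(-5) = 7/4 - 5/4 = ½)
C(j(-3))/v(-14) = (½)/(-28) = (½)*(-1/28) = -1/56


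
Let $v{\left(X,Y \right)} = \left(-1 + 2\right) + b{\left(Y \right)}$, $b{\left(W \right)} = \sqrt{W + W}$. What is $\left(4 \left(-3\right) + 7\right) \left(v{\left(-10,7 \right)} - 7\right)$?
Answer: $30 - 5 \sqrt{14} \approx 11.292$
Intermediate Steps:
$b{\left(W \right)} = \sqrt{2} \sqrt{W}$ ($b{\left(W \right)} = \sqrt{2 W} = \sqrt{2} \sqrt{W}$)
$v{\left(X,Y \right)} = 1 + \sqrt{2} \sqrt{Y}$ ($v{\left(X,Y \right)} = \left(-1 + 2\right) + \sqrt{2} \sqrt{Y} = 1 + \sqrt{2} \sqrt{Y}$)
$\left(4 \left(-3\right) + 7\right) \left(v{\left(-10,7 \right)} - 7\right) = \left(4 \left(-3\right) + 7\right) \left(\left(1 + \sqrt{2} \sqrt{7}\right) - 7\right) = \left(-12 + 7\right) \left(\left(1 + \sqrt{14}\right) - 7\right) = - 5 \left(-6 + \sqrt{14}\right) = 30 - 5 \sqrt{14}$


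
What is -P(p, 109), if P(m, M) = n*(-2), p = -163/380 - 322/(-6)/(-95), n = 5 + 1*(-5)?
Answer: 0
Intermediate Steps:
n = 0 (n = 5 - 5 = 0)
p = -1133/1140 (p = -163*1/380 - 322*(-⅙)*(-1/95) = -163/380 + (161/3)*(-1/95) = -163/380 - 161/285 = -1133/1140 ≈ -0.99386)
P(m, M) = 0 (P(m, M) = 0*(-2) = 0)
-P(p, 109) = -1*0 = 0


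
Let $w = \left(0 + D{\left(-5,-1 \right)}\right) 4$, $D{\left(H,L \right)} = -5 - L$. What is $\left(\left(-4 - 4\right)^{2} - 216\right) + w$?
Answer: $-168$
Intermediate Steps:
$w = -16$ ($w = \left(0 - 4\right) 4 = \left(-4\right) 4 = -16$)
$\left(\left(-4 - 4\right)^{2} - 216\right) + w = \left(\left(-4 - 4\right)^{2} - 216\right) - 16 = \left(\left(-8\right)^{2} - 216\right) - 16 = \left(64 - 216\right) - 16 = -152 - 16 = -168$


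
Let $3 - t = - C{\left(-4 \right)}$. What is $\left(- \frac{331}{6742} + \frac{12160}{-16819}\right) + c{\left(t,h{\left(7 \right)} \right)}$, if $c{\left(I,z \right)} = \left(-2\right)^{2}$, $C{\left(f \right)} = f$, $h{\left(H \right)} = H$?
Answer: $\frac{366024983}{113393698} \approx 3.2279$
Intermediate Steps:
$t = -1$ ($t = 3 - \left(-1\right) \left(-4\right) = 3 - 4 = -1$)
$c{\left(I,z \right)} = 4$
$\left(- \frac{331}{6742} + \frac{12160}{-16819}\right) + c{\left(t,h{\left(7 \right)} \right)} = \left(- \frac{331}{6742} + \frac{12160}{-16819}\right) + 4 = \left(\left(-331\right) \frac{1}{6742} + 12160 \left(- \frac{1}{16819}\right)\right) + 4 = \left(- \frac{331}{6742} - \frac{12160}{16819}\right) + 4 = - \frac{87549809}{113393698} + 4 = \frac{366024983}{113393698}$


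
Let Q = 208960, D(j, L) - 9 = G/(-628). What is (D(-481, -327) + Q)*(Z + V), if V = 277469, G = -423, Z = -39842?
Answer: 31184493397785/628 ≈ 4.9657e+10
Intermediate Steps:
D(j, L) = 6075/628 (D(j, L) = 9 - 423/(-628) = 9 - 423*(-1/628) = 9 + 423/628 = 6075/628)
(D(-481, -327) + Q)*(Z + V) = (6075/628 + 208960)*(-39842 + 277469) = (131232955/628)*237627 = 31184493397785/628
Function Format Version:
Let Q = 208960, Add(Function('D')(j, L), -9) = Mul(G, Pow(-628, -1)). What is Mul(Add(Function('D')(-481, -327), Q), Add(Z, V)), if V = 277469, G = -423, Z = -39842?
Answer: Rational(31184493397785, 628) ≈ 4.9657e+10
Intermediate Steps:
Function('D')(j, L) = Rational(6075, 628) (Function('D')(j, L) = Add(9, Mul(-423, Pow(-628, -1))) = Add(9, Mul(-423, Rational(-1, 628))) = Add(9, Rational(423, 628)) = Rational(6075, 628))
Mul(Add(Function('D')(-481, -327), Q), Add(Z, V)) = Mul(Add(Rational(6075, 628), 208960), Add(-39842, 277469)) = Mul(Rational(131232955, 628), 237627) = Rational(31184493397785, 628)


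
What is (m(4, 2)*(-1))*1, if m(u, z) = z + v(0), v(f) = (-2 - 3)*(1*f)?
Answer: -2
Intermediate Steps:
v(f) = -5*f
m(u, z) = z (m(u, z) = z - 5*0 = z + 0 = z)
(m(4, 2)*(-1))*1 = (2*(-1))*1 = -2*1 = -2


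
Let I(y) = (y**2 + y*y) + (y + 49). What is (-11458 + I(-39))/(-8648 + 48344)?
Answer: -1401/6616 ≈ -0.21176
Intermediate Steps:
I(y) = 49 + y + 2*y**2 (I(y) = (y**2 + y**2) + (49 + y) = 2*y**2 + (49 + y) = 49 + y + 2*y**2)
(-11458 + I(-39))/(-8648 + 48344) = (-11458 + (49 - 39 + 2*(-39)**2))/(-8648 + 48344) = (-11458 + (49 - 39 + 2*1521))/39696 = (-11458 + (49 - 39 + 3042))*(1/39696) = (-11458 + 3052)*(1/39696) = -8406*1/39696 = -1401/6616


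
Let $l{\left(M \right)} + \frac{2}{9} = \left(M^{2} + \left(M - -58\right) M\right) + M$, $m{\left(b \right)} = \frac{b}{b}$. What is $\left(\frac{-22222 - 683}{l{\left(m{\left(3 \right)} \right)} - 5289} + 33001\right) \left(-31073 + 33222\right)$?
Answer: $\frac{476781806093}{6722} \approx 7.0929 \cdot 10^{7}$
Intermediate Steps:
$m{\left(b \right)} = 1$
$l{\left(M \right)} = - \frac{2}{9} + M + M^{2} + M \left(58 + M\right)$ ($l{\left(M \right)} = - \frac{2}{9} + \left(\left(M^{2} + \left(M - -58\right) M\right) + M\right) = - \frac{2}{9} + \left(\left(M^{2} + \left(M + 58\right) M\right) + M\right) = - \frac{2}{9} + \left(\left(M^{2} + \left(58 + M\right) M\right) + M\right) = - \frac{2}{9} + \left(\left(M^{2} + M \left(58 + M\right)\right) + M\right) = - \frac{2}{9} + \left(M + M^{2} + M \left(58 + M\right)\right) = - \frac{2}{9} + M + M^{2} + M \left(58 + M\right)$)
$\left(\frac{-22222 - 683}{l{\left(m{\left(3 \right)} \right)} - 5289} + 33001\right) \left(-31073 + 33222\right) = \left(\frac{-22222 - 683}{\left(- \frac{2}{9} + 2 \cdot 1^{2} + 59 \cdot 1\right) - 5289} + 33001\right) \left(-31073 + 33222\right) = \left(- \frac{22905}{\left(- \frac{2}{9} + 2 \cdot 1 + 59\right) - 5289} + 33001\right) 2149 = \left(- \frac{22905}{\left(- \frac{2}{9} + 2 + 59\right) - 5289} + 33001\right) 2149 = \left(- \frac{22905}{\frac{547}{9} - 5289} + 33001\right) 2149 = \left(- \frac{22905}{- \frac{47054}{9}} + 33001\right) 2149 = \left(\left(-22905\right) \left(- \frac{9}{47054}\right) + 33001\right) 2149 = \left(\frac{206145}{47054} + 33001\right) 2149 = \frac{1553035199}{47054} \cdot 2149 = \frac{476781806093}{6722}$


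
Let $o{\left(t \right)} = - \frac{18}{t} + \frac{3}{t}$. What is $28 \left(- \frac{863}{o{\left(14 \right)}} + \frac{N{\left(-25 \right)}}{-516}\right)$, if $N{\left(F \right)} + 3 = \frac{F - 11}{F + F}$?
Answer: $\frac{72734039}{3225} \approx 22553.0$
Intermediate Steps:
$N{\left(F \right)} = -3 + \frac{-11 + F}{2 F}$ ($N{\left(F \right)} = -3 + \frac{F - 11}{F + F} = -3 + \frac{-11 + F}{2 F}$)
$o{\left(t \right)} = - \frac{15}{t}$
$28 \left(- \frac{863}{o{\left(14 \right)}} + \frac{N{\left(-25 \right)}}{-516}\right) = 28 \left(- \frac{863}{\left(-15\right) \frac{1}{14}} + \frac{\frac{1}{2} \frac{1}{-25} \left(-11 - -125\right)}{-516}\right) = 28 \left(- \frac{863}{\left(-15\right) \frac{1}{14}} + \frac{1}{2} \left(- \frac{1}{25}\right) \left(-11 + 125\right) \left(- \frac{1}{516}\right)\right) = 28 \left(- \frac{863}{- \frac{15}{14}} + \frac{1}{2} \left(- \frac{1}{25}\right) 114 \left(- \frac{1}{516}\right)\right) = 28 \left(\left(-863\right) \left(- \frac{14}{15}\right) - - \frac{19}{4300}\right) = 28 \left(\frac{12082}{15} + \frac{19}{4300}\right) = 28 \cdot \frac{10390577}{12900} = \frac{72734039}{3225}$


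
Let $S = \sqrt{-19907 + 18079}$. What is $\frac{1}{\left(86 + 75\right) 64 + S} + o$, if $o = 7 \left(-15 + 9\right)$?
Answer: $\frac{- 84 \sqrt{457} + 432767 i}{2 \left(\sqrt{457} - 5152 i\right)} \approx -42.0 - 4.0268 \cdot 10^{-7} i$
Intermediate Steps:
$S = 2 i \sqrt{457}$ ($S = \sqrt{-1828} = 2 i \sqrt{457} \approx 42.755 i$)
$o = -42$ ($o = 7 \left(-6\right) = -42$)
$\frac{1}{\left(86 + 75\right) 64 + S} + o = \frac{1}{\left(86 + 75\right) 64 + 2 i \sqrt{457}} - 42 = \frac{1}{161 \cdot 64 + 2 i \sqrt{457}} - 42 = \frac{1}{10304 + 2 i \sqrt{457}} - 42 = -42 + \frac{1}{10304 + 2 i \sqrt{457}}$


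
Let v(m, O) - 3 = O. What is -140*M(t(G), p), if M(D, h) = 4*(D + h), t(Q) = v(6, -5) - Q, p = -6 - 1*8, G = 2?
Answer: 10080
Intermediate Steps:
v(m, O) = 3 + O
p = -14 (p = -6 - 8 = -14)
t(Q) = -2 - Q (t(Q) = (3 - 5) - Q = -2 - Q)
M(D, h) = 4*D + 4*h
-140*M(t(G), p) = -140*(4*(-2 - 1*2) + 4*(-14)) = -140*(4*(-2 - 2) - 56) = -140*(4*(-4) - 56) = -140*(-16 - 56) = -140*(-72) = 10080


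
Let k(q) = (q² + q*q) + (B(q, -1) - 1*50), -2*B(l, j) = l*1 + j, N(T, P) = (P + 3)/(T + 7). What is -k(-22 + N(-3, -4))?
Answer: -3807/4 ≈ -951.75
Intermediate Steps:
N(T, P) = (3 + P)/(7 + T)
B(l, j) = -j/2 - l/2 (B(l, j) = -(l*1 + j)/2 = -(l + j)/2 = -(j + l)/2 = -j/2 - l/2)
k(q) = -99/2 + 2*q² - q/2 (k(q) = (q² + q*q) + ((-½*(-1) - q/2) - 1*50) = (q² + q²) + ((½ - q/2) - 50) = 2*q² + (-99/2 - q/2) = -99/2 + 2*q² - q/2)
-k(-22 + N(-3, -4)) = -(-99/2 + 2*(-22 + (3 - 4)/(7 - 3))² - (-22 + (3 - 4)/(7 - 3))/2) = -(-99/2 + 2*(-22 - 1/4)² - (-22 - 1/4)/2) = -(-99/2 + 2*(-22 + (¼)*(-1))² - (-22 + (¼)*(-1))/2) = -(-99/2 + 2*(-22 - ¼)² - (-22 - ¼)/2) = -(-99/2 + 2*(-89/4)² - ½*(-89/4)) = -(-99/2 + 2*(7921/16) + 89/8) = -(-99/2 + 7921/8 + 89/8) = -1*3807/4 = -3807/4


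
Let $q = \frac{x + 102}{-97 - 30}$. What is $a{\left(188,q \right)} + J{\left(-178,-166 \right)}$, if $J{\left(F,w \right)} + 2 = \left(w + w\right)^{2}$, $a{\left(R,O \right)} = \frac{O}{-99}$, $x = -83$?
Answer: $\frac{1385821225}{12573} \approx 1.1022 \cdot 10^{5}$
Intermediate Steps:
$q = - \frac{19}{127}$ ($q = \frac{-83 + 102}{-97 - 30} = \frac{19}{-127} = 19 \left(- \frac{1}{127}\right) = - \frac{19}{127} \approx -0.14961$)
$a{\left(R,O \right)} = - \frac{O}{99}$ ($a{\left(R,O \right)} = O \left(- \frac{1}{99}\right) = - \frac{O}{99}$)
$J{\left(F,w \right)} = -2 + 4 w^{2}$ ($J{\left(F,w \right)} = -2 + \left(w + w\right)^{2} = -2 + \left(2 w\right)^{2} = -2 + 4 w^{2}$)
$a{\left(188,q \right)} + J{\left(-178,-166 \right)} = \left(- \frac{1}{99}\right) \left(- \frac{19}{127}\right) - \left(2 - 4 \left(-166\right)^{2}\right) = \frac{19}{12573} + \left(-2 + 4 \cdot 27556\right) = \frac{19}{12573} + \left(-2 + 110224\right) = \frac{19}{12573} + 110222 = \frac{1385821225}{12573}$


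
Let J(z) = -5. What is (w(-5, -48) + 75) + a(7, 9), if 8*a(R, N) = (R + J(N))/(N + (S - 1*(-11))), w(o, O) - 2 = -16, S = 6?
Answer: 6345/104 ≈ 61.010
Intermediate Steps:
w(o, O) = -14 (w(o, O) = 2 - 16 = -14)
a(R, N) = (-5 + R)/(8*(17 + N)) (a(R, N) = ((R - 5)/(N + (6 - 1*(-11))))/8 = ((-5 + R)/(N + (6 + 11)))/8 = ((-5 + R)/(N + 17))/8 = ((-5 + R)/(17 + N))/8 = (-5 + R)/(8*(17 + N)))
(w(-5, -48) + 75) + a(7, 9) = (-14 + 75) + (-5 + 7)/(8*(17 + 9)) = 61 + (⅛)*2/26 = 61 + (⅛)*(1/26)*2 = 61 + 1/104 = 6345/104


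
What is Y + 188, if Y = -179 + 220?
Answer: 229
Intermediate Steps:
Y = 41
Y + 188 = 41 + 188 = 229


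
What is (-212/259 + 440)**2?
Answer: 12938607504/67081 ≈ 1.9288e+5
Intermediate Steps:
(-212/259 + 440)**2 = (113748/259)**2 = 12938607504/67081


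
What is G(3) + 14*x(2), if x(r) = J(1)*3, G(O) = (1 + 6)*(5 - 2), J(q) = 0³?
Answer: 21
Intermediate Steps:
J(q) = 0
G(O) = 21 (G(O) = 7*3 = 21)
x(r) = 0 (x(r) = 0*3 = 0)
G(3) + 14*x(2) = 21 + 14*0 = 21 + 0 = 21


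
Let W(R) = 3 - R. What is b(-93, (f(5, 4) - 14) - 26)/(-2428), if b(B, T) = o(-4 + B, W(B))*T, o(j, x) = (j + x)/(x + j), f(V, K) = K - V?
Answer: 41/2428 ≈ 0.016886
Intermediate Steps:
o(j, x) = 1 (o(j, x) = (j + x)/(j + x) = 1)
b(B, T) = T (b(B, T) = 1*T = T)
b(-93, (f(5, 4) - 14) - 26)/(-2428) = (((4 - 1*5) - 14) - 26)/(-2428) = (((4 - 5) - 14) - 26)*(-1/2428) = ((-1 - 14) - 26)*(-1/2428) = (-15 - 26)*(-1/2428) = -41*(-1/2428) = 41/2428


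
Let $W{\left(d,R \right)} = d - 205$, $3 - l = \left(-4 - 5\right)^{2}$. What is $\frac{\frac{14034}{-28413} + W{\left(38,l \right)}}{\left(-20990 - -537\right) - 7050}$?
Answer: $\frac{1586335}{260480913} \approx 0.00609$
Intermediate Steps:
$l = -78$ ($l = 3 - \left(-4 - 5\right)^{2} = 3 - \left(-9\right)^{2} = 3 - 81 = -78$)
$W{\left(d,R \right)} = -205 + d$
$\frac{\frac{14034}{-28413} + W{\left(38,l \right)}}{\left(-20990 - -537\right) - 7050} = \frac{\frac{14034}{-28413} + \left(-205 + 38\right)}{\left(-20990 - -537\right) - 7050} = \frac{14034 \left(- \frac{1}{28413}\right) - 167}{\left(-20990 + 537\right) - 7050} = \frac{- \frac{4678}{9471} - 167}{-20453 - 7050} = - \frac{1586335}{9471 \left(-27503\right)} = \left(- \frac{1586335}{9471}\right) \left(- \frac{1}{27503}\right) = \frac{1586335}{260480913}$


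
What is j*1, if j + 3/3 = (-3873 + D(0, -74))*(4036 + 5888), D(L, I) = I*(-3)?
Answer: -36232525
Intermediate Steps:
D(L, I) = -3*I
j = -36232525 (j = -1 + (-3873 - 3*(-74))*(4036 + 5888) = -1 + (-3873 + 222)*9924 = -1 - 3651*9924 = -1 - 36232524 = -36232525)
j*1 = -36232525*1 = -36232525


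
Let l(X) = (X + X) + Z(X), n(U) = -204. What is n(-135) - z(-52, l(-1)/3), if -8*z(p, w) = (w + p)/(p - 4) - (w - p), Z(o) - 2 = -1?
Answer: -94233/448 ≈ -210.34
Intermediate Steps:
Z(o) = 1 (Z(o) = 2 - 1 = 1)
l(X) = 1 + 2*X (l(X) = (X + X) + 1 = 2*X + 1 = 1 + 2*X)
z(p, w) = -p/8 + w/8 - (p + w)/(8*(-4 + p)) (z(p, w) = -((w + p)/(p - 4) - (w - p))/8 = -((p + w)/(-4 + p) + (p - w))/8 = -(p - w + (p + w)/(-4 + p))/8 = -p/8 + w/8 - (p + w)/(8*(-4 + p)))
n(-135) - z(-52, l(-1)/3) = -204 - (-1*(-52)**2 - 5*(1 + 2*(-1))/3 + 3*(-52) - 52*(1 + 2*(-1))/3)/(8*(-4 - 52)) = -204 - (-1*2704 - 5*(1 - 2)/3 - 156 - 52*(1 - 2)/3)/(8*(-56)) = -204 - (-1)*(-2704 - (-5)/3 - 156 - (-52)/3)/(8*56) = -204 - (-1)*(-2704 - 5*(-1/3) - 156 - 52*(-1/3))/(8*56) = -204 - (-1)*(-2704 + 5/3 - 156 + 52/3)/(8*56) = -204 - (-1)*(-2841)/(8*56) = -204 - 1*2841/448 = -204 - 2841/448 = -94233/448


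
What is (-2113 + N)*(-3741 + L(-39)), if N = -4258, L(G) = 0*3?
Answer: 23833911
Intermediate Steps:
L(G) = 0
(-2113 + N)*(-3741 + L(-39)) = (-2113 - 4258)*(-3741 + 0) = -6371*(-3741) = 23833911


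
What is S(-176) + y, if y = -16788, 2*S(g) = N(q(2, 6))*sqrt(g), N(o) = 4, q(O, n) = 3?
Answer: -16788 + 8*I*sqrt(11) ≈ -16788.0 + 26.533*I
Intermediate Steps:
S(g) = 2*sqrt(g) (S(g) = (4*sqrt(g))/2 = 2*sqrt(g))
S(-176) + y = 2*sqrt(-176) - 16788 = 2*(4*I*sqrt(11)) - 16788 = 8*I*sqrt(11) - 16788 = -16788 + 8*I*sqrt(11)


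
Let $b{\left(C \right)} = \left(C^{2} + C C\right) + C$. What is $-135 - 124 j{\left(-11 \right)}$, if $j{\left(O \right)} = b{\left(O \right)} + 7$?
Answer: $-29647$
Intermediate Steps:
$b{\left(C \right)} = C + 2 C^{2}$ ($b{\left(C \right)} = \left(C^{2} + C^{2}\right) + C = 2 C^{2} + C = C + 2 C^{2}$)
$j{\left(O \right)} = 7 + O \left(1 + 2 O\right)$ ($j{\left(O \right)} = O \left(1 + 2 O\right) + 7 = 7 + O \left(1 + 2 O\right)$)
$-135 - 124 j{\left(-11 \right)} = -135 - 124 \left(7 - 11 \left(1 + 2 \left(-11\right)\right)\right) = -135 - 124 \left(7 - 11 \left(1 - 22\right)\right) = -135 - 124 \left(7 - -231\right) = -135 - 124 \left(7 + 231\right) = -135 - 29512 = -29647$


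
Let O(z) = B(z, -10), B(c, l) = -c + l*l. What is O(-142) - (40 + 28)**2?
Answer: -4382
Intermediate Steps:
B(c, l) = l**2 - c (B(c, l) = -c + l**2 = l**2 - c)
O(z) = 100 - z (O(z) = (-10)**2 - z = 100 - z)
O(-142) - (40 + 28)**2 = (100 - 1*(-142)) - (40 + 28)**2 = (100 + 142) - 1*68**2 = 242 - 1*4624 = 242 - 4624 = -4382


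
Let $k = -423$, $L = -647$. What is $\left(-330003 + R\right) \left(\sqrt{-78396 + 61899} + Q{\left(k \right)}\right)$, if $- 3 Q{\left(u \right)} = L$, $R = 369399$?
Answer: $8496404 + 118188 i \sqrt{1833} \approx 8.4964 \cdot 10^{6} + 5.06 \cdot 10^{6} i$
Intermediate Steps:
$Q{\left(u \right)} = \frac{647}{3}$ ($Q{\left(u \right)} = \left(- \frac{1}{3}\right) \left(-647\right) = \frac{647}{3}$)
$\left(-330003 + R\right) \left(\sqrt{-78396 + 61899} + Q{\left(k \right)}\right) = \left(-330003 + 369399\right) \left(\sqrt{-78396 + 61899} + \frac{647}{3}\right) = 39396 \left(\sqrt{-16497} + \frac{647}{3}\right) = 39396 \left(3 i \sqrt{1833} + \frac{647}{3}\right) = 39396 \left(\frac{647}{3} + 3 i \sqrt{1833}\right) = 8496404 + 118188 i \sqrt{1833}$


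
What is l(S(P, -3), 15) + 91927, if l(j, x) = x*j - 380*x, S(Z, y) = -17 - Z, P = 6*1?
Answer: 85882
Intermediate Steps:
P = 6
l(j, x) = -380*x + j*x (l(j, x) = j*x - 380*x = -380*x + j*x)
l(S(P, -3), 15) + 91927 = 15*(-380 + (-17 - 1*6)) + 91927 = 15*(-380 + (-17 - 6)) + 91927 = 15*(-380 - 23) + 91927 = 15*(-403) + 91927 = -6045 + 91927 = 85882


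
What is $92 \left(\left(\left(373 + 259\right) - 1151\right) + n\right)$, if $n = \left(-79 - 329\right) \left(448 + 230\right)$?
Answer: $-25497156$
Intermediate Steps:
$n = -276624$ ($n = \left(-408\right) 678 = -276624$)
$92 \left(\left(\left(373 + 259\right) - 1151\right) + n\right) = 92 \left(\left(\left(373 + 259\right) - 1151\right) - 276624\right) = 92 \left(\left(632 - 1151\right) - 276624\right) = 92 \left(-519 - 276624\right) = 92 \left(-277143\right) = -25497156$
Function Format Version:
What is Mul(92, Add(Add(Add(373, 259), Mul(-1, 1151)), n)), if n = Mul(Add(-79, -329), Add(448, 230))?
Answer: -25497156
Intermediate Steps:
n = -276624 (n = Mul(-408, 678) = -276624)
Mul(92, Add(Add(Add(373, 259), Mul(-1, 1151)), n)) = Mul(92, Add(Add(Add(373, 259), Mul(-1, 1151)), -276624)) = Mul(92, Add(Add(632, -1151), -276624)) = Mul(92, Add(-519, -276624)) = Mul(92, -277143) = -25497156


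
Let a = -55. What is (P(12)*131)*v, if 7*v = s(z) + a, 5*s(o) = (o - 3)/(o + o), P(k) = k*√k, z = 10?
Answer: -4317498*√3/175 ≈ -42732.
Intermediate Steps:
P(k) = k^(3/2)
s(o) = (-3 + o)/(10*o) (s(o) = ((o - 3)/(o + o))/5 = ((-3 + o)/((2*o)))/5 = ((-3 + o)*(1/(2*o)))/5 = ((-3 + o)/(2*o))/5 = (-3 + o)/(10*o))
v = -5493/700 (v = ((⅒)*(-3 + 10)/10 - 55)/7 = ((⅒)*(⅒)*7 - 55)/7 = (7/100 - 55)/7 = (⅐)*(-5493/100) = -5493/700 ≈ -7.8471)
(P(12)*131)*v = (12^(3/2)*131)*(-5493/700) = ((24*√3)*131)*(-5493/700) = (3144*√3)*(-5493/700) = -4317498*√3/175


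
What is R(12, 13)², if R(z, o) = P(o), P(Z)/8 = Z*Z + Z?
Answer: 2119936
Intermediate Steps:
P(Z) = 8*Z + 8*Z² (P(Z) = 8*(Z*Z + Z) = 8*(Z² + Z) = 8*(Z + Z²) = 8*Z + 8*Z²)
R(z, o) = 8*o*(1 + o)
R(12, 13)² = (8*13*(1 + 13))² = (8*13*14)² = 1456² = 2119936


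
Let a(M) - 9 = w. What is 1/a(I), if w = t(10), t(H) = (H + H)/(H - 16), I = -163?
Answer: 3/17 ≈ 0.17647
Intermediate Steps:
t(H) = 2*H/(-16 + H) (t(H) = (2*H)/(-16 + H) = 2*H/(-16 + H))
w = -10/3 (w = 2*10/(-16 + 10) = 2*10/(-6) = 2*10*(-1/6) = -10/3 ≈ -3.3333)
a(M) = 17/3 (a(M) = 9 - 10/3 = 17/3)
1/a(I) = 1/(17/3) = 3/17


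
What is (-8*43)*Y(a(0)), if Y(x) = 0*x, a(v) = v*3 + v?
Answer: 0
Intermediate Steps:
a(v) = 4*v (a(v) = 3*v + v = 4*v)
Y(x) = 0
(-8*43)*Y(a(0)) = -8*43*0 = -344*0 = 0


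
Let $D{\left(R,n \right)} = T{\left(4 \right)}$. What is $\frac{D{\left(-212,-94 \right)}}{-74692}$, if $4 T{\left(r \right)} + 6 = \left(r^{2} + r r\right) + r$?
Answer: $- \frac{15}{149384} \approx -0.00010041$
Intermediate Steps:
$T{\left(r \right)} = - \frac{3}{2} + \frac{r^{2}}{2} + \frac{r}{4}$ ($T{\left(r \right)} = - \frac{3}{2} + \frac{\left(r^{2} + r r\right) + r}{4} = - \frac{3}{2} + \frac{\left(r^{2} + r^{2}\right) + r}{4} = - \frac{3}{2} + \frac{2 r^{2} + r}{4} = - \frac{3}{2} + \frac{r + 2 r^{2}}{4} = - \frac{3}{2} + \left(\frac{r^{2}}{2} + \frac{r}{4}\right) = - \frac{3}{2} + \frac{r^{2}}{2} + \frac{r}{4}$)
$D{\left(R,n \right)} = \frac{15}{2}$ ($D{\left(R,n \right)} = - \frac{3}{2} + \frac{4^{2}}{2} + \frac{1}{4} \cdot 4 = - \frac{3}{2} + \frac{1}{2} \cdot 16 + 1 = - \frac{3}{2} + 8 + 1 = \frac{15}{2}$)
$\frac{D{\left(-212,-94 \right)}}{-74692} = \frac{15}{2 \left(-74692\right)} = \frac{15}{2} \left(- \frac{1}{74692}\right) = - \frac{15}{149384}$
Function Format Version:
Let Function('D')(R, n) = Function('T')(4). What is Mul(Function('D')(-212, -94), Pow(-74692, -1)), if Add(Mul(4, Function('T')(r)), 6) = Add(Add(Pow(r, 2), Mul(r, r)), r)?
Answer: Rational(-15, 149384) ≈ -0.00010041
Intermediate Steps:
Function('T')(r) = Add(Rational(-3, 2), Mul(Rational(1, 2), Pow(r, 2)), Mul(Rational(1, 4), r)) (Function('T')(r) = Add(Rational(-3, 2), Mul(Rational(1, 4), Add(Add(Pow(r, 2), Mul(r, r)), r))) = Add(Rational(-3, 2), Mul(Rational(1, 4), Add(Add(Pow(r, 2), Pow(r, 2)), r))) = Add(Rational(-3, 2), Mul(Rational(1, 4), Add(Mul(2, Pow(r, 2)), r))) = Add(Rational(-3, 2), Mul(Rational(1, 4), Add(r, Mul(2, Pow(r, 2))))) = Add(Rational(-3, 2), Add(Mul(Rational(1, 2), Pow(r, 2)), Mul(Rational(1, 4), r))) = Add(Rational(-3, 2), Mul(Rational(1, 2), Pow(r, 2)), Mul(Rational(1, 4), r)))
Function('D')(R, n) = Rational(15, 2) (Function('D')(R, n) = Add(Rational(-3, 2), Mul(Rational(1, 2), Pow(4, 2)), Mul(Rational(1, 4), 4)) = Add(Rational(-3, 2), Mul(Rational(1, 2), 16), 1) = Add(Rational(-3, 2), 8, 1) = Rational(15, 2))
Mul(Function('D')(-212, -94), Pow(-74692, -1)) = Mul(Rational(15, 2), Pow(-74692, -1)) = Mul(Rational(15, 2), Rational(-1, 74692)) = Rational(-15, 149384)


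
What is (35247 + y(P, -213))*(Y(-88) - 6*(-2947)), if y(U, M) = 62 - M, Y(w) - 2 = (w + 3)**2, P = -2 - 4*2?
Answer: 884817498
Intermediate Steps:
P = -10 (P = -2 - 8 = -10)
Y(w) = 2 + (3 + w)**2 (Y(w) = 2 + (w + 3)**2 = 2 + (3 + w)**2)
(35247 + y(P, -213))*(Y(-88) - 6*(-2947)) = (35247 + (62 - 1*(-213)))*((2 + (3 - 88)**2) - 6*(-2947)) = (35247 + (62 + 213))*((2 + (-85)**2) + 17682) = (35247 + 275)*((2 + 7225) + 17682) = 35522*(7227 + 17682) = 35522*24909 = 884817498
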